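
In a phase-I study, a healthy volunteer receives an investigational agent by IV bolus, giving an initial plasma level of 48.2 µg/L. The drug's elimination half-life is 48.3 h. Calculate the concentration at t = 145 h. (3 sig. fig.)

k = ln 2 / 48.3 = 0.01435 h⁻¹
C(t) = C₀ e^(−kt) = 48.2 × e^(−0.01435 × 145) = 48.2 × e^(−2.081) = 48.2 × 0.1248 ≈ 6.02 µg/L

6.02 µg/L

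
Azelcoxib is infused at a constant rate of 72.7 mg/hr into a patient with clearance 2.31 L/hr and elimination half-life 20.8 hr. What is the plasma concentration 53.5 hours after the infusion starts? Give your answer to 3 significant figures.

26.2 mg/L

Css = rate / CL = 72.7 / 2.31 = 31.47 mg/L
k = ln 2 / 20.8 = 0.03332 hr⁻¹
C(t) = Css (1 − e^(−kt)) = 31.47 × (1 − e^(−1.783)) = 31.47 × 0.8318 ≈ 26.2 mg/L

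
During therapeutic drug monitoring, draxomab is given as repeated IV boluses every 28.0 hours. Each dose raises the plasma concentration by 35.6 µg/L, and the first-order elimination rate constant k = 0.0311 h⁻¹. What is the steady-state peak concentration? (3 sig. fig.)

Fraction remaining after one interval: e^(−kτ) = e^(−0.03110 × 28.0) = 0.4186
R = 1 / (1 − 0.4186) = 1.720
Css,max = 35.6 × 1.720 ≈ 61.2 µg/L

61.2 µg/L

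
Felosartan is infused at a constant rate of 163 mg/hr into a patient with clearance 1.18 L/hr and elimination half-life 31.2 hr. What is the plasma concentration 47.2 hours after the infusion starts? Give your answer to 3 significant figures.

89.7 mg/L

Css = rate / CL = 163 / 1.18 = 138.1 mg/L
k = ln 2 / 31.2 = 0.02222 hr⁻¹
C(t) = Css (1 − e^(−kt)) = 138.1 × (1 − e^(−1.049)) = 138.1 × 0.6496 ≈ 89.7 mg/L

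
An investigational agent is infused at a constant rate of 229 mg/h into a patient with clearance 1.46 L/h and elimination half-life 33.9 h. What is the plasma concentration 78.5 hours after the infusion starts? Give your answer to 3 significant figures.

Css = rate / CL = 229 / 1.46 = 156.8 µg/mL
k = ln 2 / 33.9 = 0.02045 h⁻¹
C(t) = Css (1 − e^(−kt)) = 156.8 × (1 − e^(−1.605)) = 156.8 × 0.7991 ≈ 125 µg/mL

125 µg/mL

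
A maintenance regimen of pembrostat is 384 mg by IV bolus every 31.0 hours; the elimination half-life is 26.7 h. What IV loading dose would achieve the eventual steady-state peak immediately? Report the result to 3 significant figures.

k = ln 2 / 26.7 = 0.02596 h⁻¹
Accumulation ratio R = 1 / (1 − e^(−kτ)) = 1 / (1 − e^(−0.02596×31.0)) = 1 / (1 − 0.4472) = 1.809
Loading dose = maintenance dose × R = 384 × 1.809 ≈ 695 mg

695 mg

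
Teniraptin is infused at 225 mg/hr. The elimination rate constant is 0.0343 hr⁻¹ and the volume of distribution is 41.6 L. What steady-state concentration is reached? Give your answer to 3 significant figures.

158 µg/mL

CL = k · V = 0.0343 × 41.6 = 1.427 L/hr
Css = rate / CL = 225 / 1.427 ≈ 158 µg/mL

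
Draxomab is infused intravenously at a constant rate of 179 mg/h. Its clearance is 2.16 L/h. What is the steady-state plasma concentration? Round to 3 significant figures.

82.9 mg/L

Css = infusion rate / CL = 179 / 2.16 ≈ 82.9 mg/L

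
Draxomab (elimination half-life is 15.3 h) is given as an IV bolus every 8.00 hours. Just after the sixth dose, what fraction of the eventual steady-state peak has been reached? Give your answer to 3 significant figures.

0.886

k = ln 2 / 15.3 = 0.04530 h⁻¹
f_n = 1 − e^(−nkτ) = 1 − e^(−6 × 0.04530 × 8.00) = 1 − e^(−2.175) = 1 − 0.1137 ≈ 0.886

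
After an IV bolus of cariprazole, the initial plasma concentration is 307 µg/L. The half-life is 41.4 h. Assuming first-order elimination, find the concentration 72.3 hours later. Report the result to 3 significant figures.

91.5 µg/L

k = ln 2 / 41.4 = 0.01674 h⁻¹
C(t) = C₀ e^(−kt) = 307 × e^(−0.01674 × 72.3) = 307 × e^(−1.210) = 307 × 0.2980 ≈ 91.5 µg/L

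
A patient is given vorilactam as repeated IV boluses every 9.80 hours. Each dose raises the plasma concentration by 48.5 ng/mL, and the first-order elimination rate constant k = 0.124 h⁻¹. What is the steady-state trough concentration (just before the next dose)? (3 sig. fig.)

Fraction remaining after one interval: e^(−kτ) = e^(−0.1240 × 9.80) = 0.2967
R = 1 / (1 − 0.2967) = 1.422
Css,max = 48.5 × 1.422 = 68.96 ng/mL
Css,min = Css,max × e^(−kτ) = 68.96 × 0.2967 ≈ 20.5 ng/mL

20.5 ng/mL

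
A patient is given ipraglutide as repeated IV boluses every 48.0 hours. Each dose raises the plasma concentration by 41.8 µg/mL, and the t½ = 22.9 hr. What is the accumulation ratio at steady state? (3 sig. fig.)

1.31

k = ln 2 / 22.9 = 0.03027 hr⁻¹
Fraction remaining after one interval: e^(−kτ) = e^(−0.03027 × 48.0) = 0.2339
R = 1 / (1 − 0.2339) = 1 / 0.7661 ≈ 1.31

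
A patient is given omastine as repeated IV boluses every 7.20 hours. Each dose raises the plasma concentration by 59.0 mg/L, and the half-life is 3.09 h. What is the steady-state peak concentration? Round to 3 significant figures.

73.6 mg/L

k = ln 2 / 3.09 = 0.2243 h⁻¹
Fraction remaining after one interval: e^(−kτ) = e^(−0.2243 × 7.20) = 0.1989
R = 1 / (1 − 0.1989) = 1.248
Css,max = 59.0 × 1.248 ≈ 73.6 mg/L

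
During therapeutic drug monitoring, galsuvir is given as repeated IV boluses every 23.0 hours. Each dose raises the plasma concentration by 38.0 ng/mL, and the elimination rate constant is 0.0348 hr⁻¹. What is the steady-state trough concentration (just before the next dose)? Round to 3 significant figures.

31.0 ng/mL

Fraction remaining after one interval: e^(−kτ) = e^(−0.03480 × 23.0) = 0.4491
R = 1 / (1 − 0.4491) = 1.815
Css,max = 38.0 × 1.815 = 68.98 ng/mL
Css,min = Css,max × e^(−kτ) = 68.98 × 0.4491 ≈ 31.0 ng/mL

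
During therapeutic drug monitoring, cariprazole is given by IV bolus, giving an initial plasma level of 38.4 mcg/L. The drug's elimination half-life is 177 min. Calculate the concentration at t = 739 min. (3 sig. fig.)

2.13 mcg/L

k = ln 2 / 177 = 0.003916 min⁻¹
C(t) = C₀ e^(−kt) = 38.4 × e^(−0.003916 × 739) = 38.4 × e^(−2.894) = 38.4 × 0.05536 ≈ 2.13 mcg/L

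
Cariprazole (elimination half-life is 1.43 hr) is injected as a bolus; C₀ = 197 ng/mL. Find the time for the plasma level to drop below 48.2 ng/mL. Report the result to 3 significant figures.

2.90 hours

k = ln 2 / 1.43 = 0.4847 hr⁻¹
C(t) = C₀ e^(−kt)  ⇒  t = ln(C₀/C) / k
t = ln(197/48.2) / 0.4847 = 1.408 / 0.4847 ≈ 2.90 hours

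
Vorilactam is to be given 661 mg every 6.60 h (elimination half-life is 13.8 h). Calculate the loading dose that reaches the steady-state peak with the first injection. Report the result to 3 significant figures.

2340 mg

k = ln 2 / 13.8 = 0.05023 h⁻¹
Accumulation ratio R = 1 / (1 − e^(−kτ)) = 1 / (1 − e^(−0.05023×6.60)) = 1 / (1 − 0.7178) = 3.544
Loading dose = maintenance dose × R = 661 × 3.544 ≈ 2340 mg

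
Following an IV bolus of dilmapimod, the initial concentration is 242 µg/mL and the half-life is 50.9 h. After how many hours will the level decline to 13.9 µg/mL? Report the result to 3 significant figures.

210 hours

k = ln 2 / 50.9 = 0.01362 h⁻¹
C(t) = C₀ e^(−kt)  ⇒  t = ln(C₀/C) / k
t = ln(242/13.9) / 0.01362 = 2.857 / 0.01362 ≈ 210 hours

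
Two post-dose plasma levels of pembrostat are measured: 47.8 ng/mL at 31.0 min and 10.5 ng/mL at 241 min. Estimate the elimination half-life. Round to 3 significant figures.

k = ln(C₁/C₂) / (t₂ − t₁) = ln(47.8/10.5) / (241 − 31.0)
  = 1.516 / 210.0 = 0.007217 min⁻¹
t½ = ln 2 / k = ln 2 / 0.007217 ≈ 96.0 minutes

96.0 minutes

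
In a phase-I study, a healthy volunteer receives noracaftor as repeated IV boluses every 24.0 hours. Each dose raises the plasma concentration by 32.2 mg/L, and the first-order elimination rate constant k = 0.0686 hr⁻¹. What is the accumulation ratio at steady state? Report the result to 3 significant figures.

1.24

Fraction remaining after one interval: e^(−kτ) = e^(−0.06860 × 24.0) = 0.1927
R = 1 / (1 − 0.1927) = 1 / 0.8073 ≈ 1.24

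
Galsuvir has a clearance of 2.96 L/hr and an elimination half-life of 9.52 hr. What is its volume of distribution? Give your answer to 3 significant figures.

40.7 L

k = ln 2 / t½ = ln 2 / 9.52 = 0.07281 hr⁻¹
V = CL / k = 2.96 / 0.07281 ≈ 40.7 L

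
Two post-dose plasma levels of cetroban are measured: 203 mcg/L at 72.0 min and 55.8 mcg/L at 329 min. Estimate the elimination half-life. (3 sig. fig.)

138 minutes

k = ln(C₁/C₂) / (t₂ − t₁) = ln(203/55.8) / (329 − 72.0)
  = 1.291 / 257.0 = 0.005025 min⁻¹
t½ = ln 2 / k = ln 2 / 0.005025 ≈ 138 minutes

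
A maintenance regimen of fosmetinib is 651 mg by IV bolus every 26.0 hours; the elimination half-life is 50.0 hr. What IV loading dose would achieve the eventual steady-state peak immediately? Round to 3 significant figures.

k = ln 2 / 50.0 = 0.01386 hr⁻¹
Accumulation ratio R = 1 / (1 − e^(−kτ)) = 1 / (1 − e^(−0.01386×26.0)) = 1 / (1 − 0.6974) = 3.304
Loading dose = maintenance dose × R = 651 × 3.304 ≈ 2150 mg

2150 mg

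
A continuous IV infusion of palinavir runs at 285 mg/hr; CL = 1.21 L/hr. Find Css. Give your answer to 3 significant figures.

Css = infusion rate / CL = 285 / 1.21 ≈ 236 µg/mL

236 µg/mL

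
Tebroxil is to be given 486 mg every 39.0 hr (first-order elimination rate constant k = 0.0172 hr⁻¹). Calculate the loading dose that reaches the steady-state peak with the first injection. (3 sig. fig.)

994 mg

Accumulation ratio R = 1 / (1 − e^(−kτ)) = 1 / (1 − e^(−0.01720×39.0)) = 1 / (1 − 0.5113) = 2.046
Loading dose = maintenance dose × R = 486 × 2.046 ≈ 994 mg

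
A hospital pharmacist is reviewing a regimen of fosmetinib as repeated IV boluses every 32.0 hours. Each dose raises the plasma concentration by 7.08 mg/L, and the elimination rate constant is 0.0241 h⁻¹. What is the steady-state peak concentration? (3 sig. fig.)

Fraction remaining after one interval: e^(−kτ) = e^(−0.02410 × 32.0) = 0.4625
R = 1 / (1 − 0.4625) = 1.860
Css,max = 7.08 × 1.860 ≈ 13.2 mg/L

13.2 mg/L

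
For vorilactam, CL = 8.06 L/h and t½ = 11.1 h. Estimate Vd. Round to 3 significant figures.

k = ln 2 / t½ = ln 2 / 11.1 = 0.06245 h⁻¹
V = CL / k = 8.06 / 0.06245 ≈ 129 L

129 L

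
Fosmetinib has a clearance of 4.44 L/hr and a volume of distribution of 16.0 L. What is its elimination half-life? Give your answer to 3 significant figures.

2.50 hours

k = CL / V = 4.44 / 16.0 = 0.2775 hr⁻¹
t½ = ln 2 / k = ln 2 / 0.2775 ≈ 2.50 hours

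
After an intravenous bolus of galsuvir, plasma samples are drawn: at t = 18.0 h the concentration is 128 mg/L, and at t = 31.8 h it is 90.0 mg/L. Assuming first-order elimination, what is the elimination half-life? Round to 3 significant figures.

27.2 hours

k = ln(C₁/C₂) / (t₂ − t₁) = ln(128/90.0) / (31.8 − 18.0)
  = 0.3522 / 13.80 = 0.02552 h⁻¹
t½ = ln 2 / k = ln 2 / 0.02552 ≈ 27.2 hours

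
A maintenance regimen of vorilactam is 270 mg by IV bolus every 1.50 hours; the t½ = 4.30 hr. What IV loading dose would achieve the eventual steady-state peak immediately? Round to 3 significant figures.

k = ln 2 / 4.30 = 0.1612 hr⁻¹
Accumulation ratio R = 1 / (1 − e^(−kτ)) = 1 / (1 − e^(−0.1612×1.50)) = 1 / (1 − 0.7852) = 4.656
Loading dose = maintenance dose × R = 270 × 4.656 ≈ 1260 mg

1260 mg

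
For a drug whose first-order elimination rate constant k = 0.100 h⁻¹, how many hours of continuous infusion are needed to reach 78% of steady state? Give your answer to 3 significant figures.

f = 1 − e^(−kt)  ⇒  t = −ln(1 − f) / k
t = −ln(1 − 0.78) / 0.1000 = 1.514 / 0.1000 ≈ 15.1 hours

15.1 hours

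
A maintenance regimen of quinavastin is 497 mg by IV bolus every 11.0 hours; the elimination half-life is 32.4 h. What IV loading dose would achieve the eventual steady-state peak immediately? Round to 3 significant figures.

k = ln 2 / 32.4 = 0.02139 h⁻¹
Accumulation ratio R = 1 / (1 − e^(−kτ)) = 1 / (1 − e^(−0.02139×11.0)) = 1 / (1 − 0.7903) = 4.769
Loading dose = maintenance dose × R = 497 × 4.769 ≈ 2370 mg

2370 mg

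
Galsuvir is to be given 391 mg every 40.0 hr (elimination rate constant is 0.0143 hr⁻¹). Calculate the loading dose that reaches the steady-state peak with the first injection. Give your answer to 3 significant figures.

Accumulation ratio R = 1 / (1 − e^(−kτ)) = 1 / (1 − e^(−0.01430×40.0)) = 1 / (1 − 0.5644) = 2.296
Loading dose = maintenance dose × R = 391 × 2.296 ≈ 898 mg

898 mg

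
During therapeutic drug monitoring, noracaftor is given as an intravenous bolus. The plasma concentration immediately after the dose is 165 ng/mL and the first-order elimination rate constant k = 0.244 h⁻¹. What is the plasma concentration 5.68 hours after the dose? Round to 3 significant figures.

C(t) = C₀ e^(−kt) = 165 × e^(−0.2440 × 5.68) = 165 × e^(−1.386) = 165 × 0.2501 ≈ 41.3 ng/mL

41.3 ng/mL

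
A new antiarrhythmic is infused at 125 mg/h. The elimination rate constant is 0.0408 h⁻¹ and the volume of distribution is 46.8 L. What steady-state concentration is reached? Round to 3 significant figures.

CL = k · V = 0.0408 × 46.8 = 1.909 L/h
Css = rate / CL = 125 / 1.909 ≈ 65.5 µg/mL

65.5 µg/mL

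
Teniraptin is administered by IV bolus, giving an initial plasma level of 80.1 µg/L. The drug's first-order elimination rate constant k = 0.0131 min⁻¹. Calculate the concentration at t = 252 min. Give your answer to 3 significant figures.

2.95 µg/L

C(t) = C₀ e^(−kt) = 80.1 × e^(−0.01310 × 252) = 80.1 × e^(−3.301) = 80.1 × 0.03684 ≈ 2.95 µg/L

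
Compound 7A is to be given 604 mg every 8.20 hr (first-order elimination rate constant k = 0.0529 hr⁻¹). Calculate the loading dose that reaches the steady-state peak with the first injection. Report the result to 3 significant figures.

Accumulation ratio R = 1 / (1 − e^(−kτ)) = 1 / (1 − e^(−0.05290×8.20)) = 1 / (1 − 0.6481) = 2.841
Loading dose = maintenance dose × R = 604 × 2.841 ≈ 1720 mg

1720 mg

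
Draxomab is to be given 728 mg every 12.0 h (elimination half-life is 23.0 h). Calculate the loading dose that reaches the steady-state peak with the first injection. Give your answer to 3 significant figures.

k = ln 2 / 23.0 = 0.03014 h⁻¹
Accumulation ratio R = 1 / (1 − e^(−kτ)) = 1 / (1 − e^(−0.03014×12.0)) = 1 / (1 − 0.6965) = 3.295
Loading dose = maintenance dose × R = 728 × 3.295 ≈ 2400 mg

2400 mg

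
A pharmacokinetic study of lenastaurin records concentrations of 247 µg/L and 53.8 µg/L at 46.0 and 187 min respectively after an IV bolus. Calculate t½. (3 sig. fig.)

64.1 minutes

k = ln(C₁/C₂) / (t₂ − t₁) = ln(247/53.8) / (187 − 46.0)
  = 1.524 / 141.0 = 0.01081 min⁻¹
t½ = ln 2 / k = ln 2 / 0.01081 ≈ 64.1 minutes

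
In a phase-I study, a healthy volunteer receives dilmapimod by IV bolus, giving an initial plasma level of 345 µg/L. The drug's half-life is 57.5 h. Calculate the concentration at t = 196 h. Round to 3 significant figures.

32.5 µg/L

k = ln 2 / 57.5 = 0.01205 h⁻¹
196 h is 3.409 half-lives, so C = 345 × (1/2)^3.409 = 345 × 0.09416 ≈ 32.5 µg/L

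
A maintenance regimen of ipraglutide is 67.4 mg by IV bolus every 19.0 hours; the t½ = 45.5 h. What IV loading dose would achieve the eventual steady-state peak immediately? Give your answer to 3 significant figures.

k = ln 2 / 45.5 = 0.01523 h⁻¹
Accumulation ratio R = 1 / (1 − e^(−kτ)) = 1 / (1 − e^(−0.01523×19.0)) = 1 / (1 − 0.7487) = 3.979
Loading dose = maintenance dose × R = 67.4 × 3.979 ≈ 268 mg

268 mg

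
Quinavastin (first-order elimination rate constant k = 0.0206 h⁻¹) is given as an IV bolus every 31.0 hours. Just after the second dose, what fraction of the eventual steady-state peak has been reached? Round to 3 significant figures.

0.721

f_n = 1 − e^(−nkτ) = 1 − e^(−2 × 0.02060 × 31.0) = 1 − e^(−1.277) = 1 − 0.2788 ≈ 0.721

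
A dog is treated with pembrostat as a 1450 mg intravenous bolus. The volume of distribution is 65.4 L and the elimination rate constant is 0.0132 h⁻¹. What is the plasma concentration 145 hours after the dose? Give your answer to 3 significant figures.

C₀ = dose / V = 1450 / 65.4 = 22.17 mg/L
C(t) = C₀ e^(−kt) = 22.17 × e^(−0.01320 × 145) = 22.17 × e^(−1.914) = 22.17 × 0.1475 ≈ 3.27 mg/L

3.27 mg/L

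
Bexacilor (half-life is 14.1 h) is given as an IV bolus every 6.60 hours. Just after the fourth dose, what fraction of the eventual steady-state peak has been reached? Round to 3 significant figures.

k = ln 2 / 14.1 = 0.04916 h⁻¹
f_n = 1 − e^(−nkτ) = 1 − e^(−4 × 0.04916 × 6.60) = 1 − e^(−1.298) = 1 − 0.2731 ≈ 0.727

0.727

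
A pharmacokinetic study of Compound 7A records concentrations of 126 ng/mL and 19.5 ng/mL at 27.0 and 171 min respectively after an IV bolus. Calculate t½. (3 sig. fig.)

k = ln(C₁/C₂) / (t₂ − t₁) = ln(126/19.5) / (171 − 27.0)
  = 1.866 / 144.0 = 0.01296 min⁻¹
t½ = ln 2 / k = ln 2 / 0.01296 ≈ 53.5 minutes

53.5 minutes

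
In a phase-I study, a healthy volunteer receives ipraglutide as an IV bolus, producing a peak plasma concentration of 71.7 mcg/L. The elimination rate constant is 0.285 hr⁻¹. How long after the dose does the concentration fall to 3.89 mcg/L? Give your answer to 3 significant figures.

C(t) = C₀ e^(−kt)  ⇒  t = ln(C₀/C) / k
t = ln(71.7/3.89) / 0.2850 = 2.914 / 0.2850 ≈ 10.2 hours

10.2 hours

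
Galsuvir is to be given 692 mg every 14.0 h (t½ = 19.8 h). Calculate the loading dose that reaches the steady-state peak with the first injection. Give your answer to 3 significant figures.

1790 mg

k = ln 2 / 19.8 = 0.03501 h⁻¹
Accumulation ratio R = 1 / (1 − e^(−kτ)) = 1 / (1 − e^(−0.03501×14.0)) = 1 / (1 − 0.6126) = 2.581
Loading dose = maintenance dose × R = 692 × 2.581 ≈ 1790 mg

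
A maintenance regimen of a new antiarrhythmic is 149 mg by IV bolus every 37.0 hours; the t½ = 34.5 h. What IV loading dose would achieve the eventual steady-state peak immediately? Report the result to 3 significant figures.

k = ln 2 / 34.5 = 0.02009 h⁻¹
Accumulation ratio R = 1 / (1 − e^(−kτ)) = 1 / (1 − e^(−0.02009×37.0)) = 1 / (1 − 0.4755) = 1.907
Loading dose = maintenance dose × R = 149 × 1.907 ≈ 284 mg

284 mg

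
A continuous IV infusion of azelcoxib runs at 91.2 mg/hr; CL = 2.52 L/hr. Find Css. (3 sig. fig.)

36.2 µg/mL

Css = infusion rate / CL = 91.2 / 2.52 ≈ 36.2 µg/mL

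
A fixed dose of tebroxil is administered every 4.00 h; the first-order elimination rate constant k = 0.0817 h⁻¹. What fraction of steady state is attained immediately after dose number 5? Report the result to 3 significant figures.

0.805

f_n = 1 − e^(−nkτ) = 1 − e^(−5 × 0.08170 × 4.00) = 1 − e^(−1.634) = 1 − 0.1951 ≈ 0.805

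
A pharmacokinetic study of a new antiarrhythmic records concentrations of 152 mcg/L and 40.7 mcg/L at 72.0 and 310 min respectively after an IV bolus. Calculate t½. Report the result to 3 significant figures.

125 minutes

k = ln(C₁/C₂) / (t₂ − t₁) = ln(152/40.7) / (310 − 72.0)
  = 1.318 / 238.0 = 0.005536 min⁻¹
t½ = ln 2 / k = ln 2 / 0.005536 ≈ 125 minutes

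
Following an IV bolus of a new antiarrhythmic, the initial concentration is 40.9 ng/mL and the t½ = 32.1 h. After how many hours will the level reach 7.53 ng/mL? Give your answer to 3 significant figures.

78.4 hours

k = ln 2 / 32.1 = 0.02159 h⁻¹
C(t) = C₀ e^(−kt)  ⇒  t = ln(C₀/C) / k
t = ln(40.9/7.53) / 0.02159 = 1.692 / 0.02159 ≈ 78.4 hours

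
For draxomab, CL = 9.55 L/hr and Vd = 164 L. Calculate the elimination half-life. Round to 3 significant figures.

k = CL / V = 9.55 / 164 = 0.05823 hr⁻¹
t½ = ln 2 / k = ln 2 / 0.05823 ≈ 11.9 hours

11.9 hours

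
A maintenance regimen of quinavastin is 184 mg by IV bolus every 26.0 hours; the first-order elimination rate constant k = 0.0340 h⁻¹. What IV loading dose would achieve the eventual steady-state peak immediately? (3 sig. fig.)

314 mg

Accumulation ratio R = 1 / (1 − e^(−kτ)) = 1 / (1 − e^(−0.03400×26.0)) = 1 / (1 − 0.4131) = 1.704
Loading dose = maintenance dose × R = 184 × 1.704 ≈ 314 mg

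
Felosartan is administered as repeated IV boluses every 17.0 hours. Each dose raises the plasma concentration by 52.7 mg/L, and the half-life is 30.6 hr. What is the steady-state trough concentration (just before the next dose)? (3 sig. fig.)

112 mg/L

k = ln 2 / 30.6 = 0.02265 hr⁻¹
Fraction remaining after one interval: e^(−kτ) = e^(−0.02265 × 17.0) = 0.6804
R = 1 / (1 − 0.6804) = 3.129
Css,max = 52.7 × 3.129 = 164.9 mg/L
Css,min = Css,max × e^(−kτ) = 164.9 × 0.6804 ≈ 112 mg/L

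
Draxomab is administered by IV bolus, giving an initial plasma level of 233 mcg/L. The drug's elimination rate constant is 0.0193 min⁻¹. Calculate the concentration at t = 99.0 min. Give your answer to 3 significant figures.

C(t) = C₀ e^(−kt) = 233 × e^(−0.01930 × 99.0) = 233 × e^(−1.911) = 233 × 0.1480 ≈ 34.5 mcg/L

34.5 mcg/L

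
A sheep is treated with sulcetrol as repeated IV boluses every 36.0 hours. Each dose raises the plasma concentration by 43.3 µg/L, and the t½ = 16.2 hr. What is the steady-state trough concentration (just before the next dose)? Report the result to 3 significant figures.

k = ln 2 / 16.2 = 0.04279 hr⁻¹
Fraction remaining after one interval: e^(−kτ) = e^(−0.04279 × 36.0) = 0.2143
R = 1 / (1 − 0.2143) = 1.273
Css,max = 43.3 × 1.273 = 55.11 µg/L
Css,min = Css,max × e^(−kτ) = 55.11 × 0.2143 ≈ 11.8 µg/L

11.8 µg/L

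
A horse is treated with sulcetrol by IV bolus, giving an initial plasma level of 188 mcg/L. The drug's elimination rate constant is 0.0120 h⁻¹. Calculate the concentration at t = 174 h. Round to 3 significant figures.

C(t) = C₀ e^(−kt) = 188 × e^(−0.01200 × 174) = 188 × e^(−2.088) = 188 × 0.1239 ≈ 23.3 mcg/L

23.3 mcg/L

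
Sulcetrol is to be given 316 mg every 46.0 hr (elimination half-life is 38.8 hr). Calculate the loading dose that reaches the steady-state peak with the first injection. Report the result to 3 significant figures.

k = ln 2 / 38.8 = 0.01786 hr⁻¹
Accumulation ratio R = 1 / (1 − e^(−kτ)) = 1 / (1 − e^(−0.01786×46.0)) = 1 / (1 − 0.4397) = 1.785
Loading dose = maintenance dose × R = 316 × 1.785 ≈ 564 mg

564 mg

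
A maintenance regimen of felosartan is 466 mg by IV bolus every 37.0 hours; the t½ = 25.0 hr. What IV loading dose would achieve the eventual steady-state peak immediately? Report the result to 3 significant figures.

726 mg

k = ln 2 / 25.0 = 0.02773 hr⁻¹
Accumulation ratio R = 1 / (1 − e^(−kτ)) = 1 / (1 − e^(−0.02773×37.0)) = 1 / (1 − 0.3585) = 1.559
Loading dose = maintenance dose × R = 466 × 1.559 ≈ 726 mg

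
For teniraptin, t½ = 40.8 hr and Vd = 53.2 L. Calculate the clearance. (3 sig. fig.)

k = ln 2 / t½ = ln 2 / 40.8 = 0.01699 hr⁻¹
CL = k · V = 0.01699 × 53.2 ≈ 0.904 L/hr

0.904 L/hr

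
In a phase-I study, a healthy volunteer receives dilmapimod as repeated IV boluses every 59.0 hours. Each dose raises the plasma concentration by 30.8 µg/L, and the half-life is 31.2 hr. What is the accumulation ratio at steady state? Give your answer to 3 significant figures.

k = ln 2 / 31.2 = 0.02222 hr⁻¹
Fraction remaining after one interval: e^(−kτ) = e^(−0.02222 × 59.0) = 0.2696
R = 1 / (1 − 0.2696) = 1 / 0.7304 ≈ 1.37

1.37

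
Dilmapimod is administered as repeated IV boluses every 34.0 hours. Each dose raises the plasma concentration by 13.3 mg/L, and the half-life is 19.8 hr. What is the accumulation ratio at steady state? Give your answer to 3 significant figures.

k = ln 2 / 19.8 = 0.03501 hr⁻¹
Fraction remaining after one interval: e^(−kτ) = e^(−0.03501 × 34.0) = 0.3041
R = 1 / (1 − 0.3041) = 1 / 0.6959 ≈ 1.44

1.44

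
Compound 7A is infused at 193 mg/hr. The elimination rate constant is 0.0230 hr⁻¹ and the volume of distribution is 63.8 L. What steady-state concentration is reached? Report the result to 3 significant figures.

132 mg/L

CL = k · V = 0.0230 × 63.8 = 1.467 L/hr
Css = rate / CL = 193 / 1.467 ≈ 132 mg/L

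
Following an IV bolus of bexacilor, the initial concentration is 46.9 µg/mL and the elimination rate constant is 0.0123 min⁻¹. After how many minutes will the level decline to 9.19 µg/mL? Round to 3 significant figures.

C(t) = C₀ e^(−kt)  ⇒  t = ln(C₀/C) / k
t = ln(46.9/9.19) / 0.01230 = 1.630 / 0.01230 ≈ 133 minutes

133 minutes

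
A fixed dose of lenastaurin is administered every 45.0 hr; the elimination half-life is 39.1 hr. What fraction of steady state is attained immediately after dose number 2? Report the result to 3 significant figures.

0.797

k = ln 2 / 39.1 = 0.01773 hr⁻¹
f_n = 1 − e^(−nkτ) = 1 − e^(−2 × 0.01773 × 45.0) = 1 − e^(−1.595) = 1 − 0.2028 ≈ 0.797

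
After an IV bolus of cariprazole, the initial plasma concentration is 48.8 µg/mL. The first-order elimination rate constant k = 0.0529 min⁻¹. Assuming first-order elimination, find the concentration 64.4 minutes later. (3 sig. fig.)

1.62 µg/mL

C(t) = C₀ e^(−kt) = 48.8 × e^(−0.05290 × 64.4) = 48.8 × e^(−3.407) = 48.8 × 0.03315 ≈ 1.62 µg/mL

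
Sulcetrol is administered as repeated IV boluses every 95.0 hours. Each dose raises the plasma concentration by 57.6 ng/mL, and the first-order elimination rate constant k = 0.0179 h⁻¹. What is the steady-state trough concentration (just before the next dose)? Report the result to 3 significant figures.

Fraction remaining after one interval: e^(−kτ) = e^(−0.01790 × 95.0) = 0.1826
R = 1 / (1 − 0.1826) = 1.223
Css,max = 57.6 × 1.223 = 70.47 ng/mL
Css,min = Css,max × e^(−kτ) = 70.47 × 0.1826 ≈ 12.9 ng/mL

12.9 ng/mL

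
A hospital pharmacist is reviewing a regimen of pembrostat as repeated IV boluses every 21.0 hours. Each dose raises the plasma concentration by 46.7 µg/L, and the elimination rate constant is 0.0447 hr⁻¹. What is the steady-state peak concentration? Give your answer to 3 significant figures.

Fraction remaining after one interval: e^(−kτ) = e^(−0.04470 × 21.0) = 0.3911
R = 1 / (1 − 0.3911) = 1.642
Css,max = 46.7 × 1.642 ≈ 76.7 µg/L

76.7 µg/L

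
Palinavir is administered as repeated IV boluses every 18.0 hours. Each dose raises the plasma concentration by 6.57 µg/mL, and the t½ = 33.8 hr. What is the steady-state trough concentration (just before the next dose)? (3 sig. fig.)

k = ln 2 / 33.8 = 0.02051 hr⁻¹
Fraction remaining after one interval: e^(−kτ) = e^(−0.02051 × 18.0) = 0.6913
R = 1 / (1 − 0.6913) = 3.240
Css,max = 6.57 × 3.240 = 21.29 µg/mL
Css,min = Css,max × e^(−kτ) = 21.29 × 0.6913 ≈ 14.7 µg/mL

14.7 µg/mL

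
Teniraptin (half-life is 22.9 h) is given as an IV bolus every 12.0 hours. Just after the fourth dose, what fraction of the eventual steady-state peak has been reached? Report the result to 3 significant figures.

k = ln 2 / 22.9 = 0.03027 h⁻¹
f_n = 1 − e^(−nkτ) = 1 − e^(−4 × 0.03027 × 12.0) = 1 − e^(−1.453) = 1 − 0.2339 ≈ 0.766

0.766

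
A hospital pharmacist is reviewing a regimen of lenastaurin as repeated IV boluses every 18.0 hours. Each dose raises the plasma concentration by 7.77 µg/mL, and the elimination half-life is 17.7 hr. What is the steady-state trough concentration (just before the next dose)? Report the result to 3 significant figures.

7.59 µg/mL

k = ln 2 / 17.7 = 0.03916 hr⁻¹
Fraction remaining after one interval: e^(−kτ) = e^(−0.03916 × 18.0) = 0.4942
R = 1 / (1 − 0.4942) = 1.977
Css,max = 7.77 × 1.977 = 15.36 µg/mL
Css,min = Css,max × e^(−kτ) = 15.36 × 0.4942 ≈ 7.59 µg/mL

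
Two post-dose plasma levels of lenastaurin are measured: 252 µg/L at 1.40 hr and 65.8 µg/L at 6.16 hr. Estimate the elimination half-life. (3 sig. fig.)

k = ln(C₁/C₂) / (t₂ − t₁) = ln(252/65.8) / (6.16 − 1.40)
  = 1.343 / 4.760 = 0.2821 hr⁻¹
t½ = ln 2 / k = ln 2 / 0.2821 ≈ 2.46 hours

2.46 hours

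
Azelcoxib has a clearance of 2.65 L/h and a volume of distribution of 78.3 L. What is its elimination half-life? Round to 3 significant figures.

k = CL / V = 2.65 / 78.3 = 0.03384 h⁻¹
t½ = ln 2 / k = ln 2 / 0.03384 ≈ 20.5 hours

20.5 hours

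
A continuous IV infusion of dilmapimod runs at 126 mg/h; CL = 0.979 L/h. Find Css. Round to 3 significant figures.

129 µg/mL

Css = infusion rate / CL = 126 / 0.979 ≈ 129 µg/mL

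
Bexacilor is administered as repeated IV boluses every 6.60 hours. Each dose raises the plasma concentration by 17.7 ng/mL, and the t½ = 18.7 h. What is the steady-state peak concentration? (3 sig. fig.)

81.6 ng/mL

k = ln 2 / 18.7 = 0.03707 h⁻¹
Fraction remaining after one interval: e^(−kτ) = e^(−0.03707 × 6.60) = 0.7830
R = 1 / (1 − 0.7830) = 4.608
Css,max = 17.7 × 4.608 ≈ 81.6 ng/mL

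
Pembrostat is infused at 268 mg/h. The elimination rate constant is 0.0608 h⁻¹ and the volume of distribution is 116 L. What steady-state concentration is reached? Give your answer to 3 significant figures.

CL = k · V = 0.0608 × 116 = 7.053 L/h
Css = rate / CL = 268 / 7.053 ≈ 38.0 µg/mL

38.0 µg/mL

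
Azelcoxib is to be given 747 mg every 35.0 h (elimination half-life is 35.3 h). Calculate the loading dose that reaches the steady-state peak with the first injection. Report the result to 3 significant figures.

k = ln 2 / 35.3 = 0.01964 h⁻¹
Accumulation ratio R = 1 / (1 − e^(−kτ)) = 1 / (1 − e^(−0.01964×35.0)) = 1 / (1 − 0.5030) = 2.012
Loading dose = maintenance dose × R = 747 × 2.012 ≈ 1500 mg

1500 mg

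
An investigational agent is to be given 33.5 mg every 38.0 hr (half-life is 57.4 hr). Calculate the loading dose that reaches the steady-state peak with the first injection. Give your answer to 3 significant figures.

k = ln 2 / 57.4 = 0.01208 hr⁻¹
Accumulation ratio R = 1 / (1 − e^(−kτ)) = 1 / (1 − e^(−0.01208×38.0)) = 1 / (1 − 0.6320) = 2.717
Loading dose = maintenance dose × R = 33.5 × 2.717 ≈ 91.0 mg

91.0 mg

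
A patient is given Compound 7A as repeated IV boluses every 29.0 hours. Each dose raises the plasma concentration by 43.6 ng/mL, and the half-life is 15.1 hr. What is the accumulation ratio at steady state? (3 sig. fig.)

1.36

k = ln 2 / 15.1 = 0.04590 hr⁻¹
Fraction remaining after one interval: e^(−kτ) = e^(−0.04590 × 29.0) = 0.2642
R = 1 / (1 − 0.2642) = 1 / 0.7358 ≈ 1.36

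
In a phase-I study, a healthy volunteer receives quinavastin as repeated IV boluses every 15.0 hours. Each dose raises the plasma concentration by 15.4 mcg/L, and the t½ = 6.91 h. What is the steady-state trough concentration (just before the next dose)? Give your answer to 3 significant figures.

4.40 mcg/L

k = ln 2 / 6.91 = 0.1003 h⁻¹
Fraction remaining after one interval: e^(−kτ) = e^(−0.1003 × 15.0) = 0.2221
R = 1 / (1 − 0.2221) = 1.285
Css,max = 15.4 × 1.285 = 19.80 mcg/L
Css,min = Css,max × e^(−kτ) = 19.80 × 0.2221 ≈ 4.40 mcg/L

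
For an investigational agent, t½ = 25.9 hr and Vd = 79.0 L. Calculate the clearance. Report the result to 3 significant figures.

k = ln 2 / t½ = ln 2 / 25.9 = 0.02676 hr⁻¹
CL = k · V = 0.02676 × 79.0 ≈ 2.11 L/hr

2.11 L/hr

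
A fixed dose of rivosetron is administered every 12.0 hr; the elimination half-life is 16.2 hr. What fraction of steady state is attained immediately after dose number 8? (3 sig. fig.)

0.984

k = ln 2 / 16.2 = 0.04279 hr⁻¹
f_n = 1 − e^(−nkτ) = 1 − e^(−8 × 0.04279 × 12.0) = 1 − e^(−4.108) = 1 − 0.01645 ≈ 0.984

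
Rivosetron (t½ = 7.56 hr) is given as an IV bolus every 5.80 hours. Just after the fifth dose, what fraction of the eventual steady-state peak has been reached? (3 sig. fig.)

0.930

k = ln 2 / 7.56 = 0.09169 hr⁻¹
f_n = 1 − e^(−nkτ) = 1 − e^(−5 × 0.09169 × 5.80) = 1 − e^(−2.659) = 1 − 0.07003 ≈ 0.930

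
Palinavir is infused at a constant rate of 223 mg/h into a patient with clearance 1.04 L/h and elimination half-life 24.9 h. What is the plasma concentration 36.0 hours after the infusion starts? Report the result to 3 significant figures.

136 mg/L

Css = rate / CL = 223 / 1.04 = 214.4 mg/L
k = ln 2 / 24.9 = 0.02784 h⁻¹
C(t) = Css (1 − e^(−kt)) = 214.4 × (1 − e^(−1.002)) = 214.4 × 0.6329 ≈ 136 mg/L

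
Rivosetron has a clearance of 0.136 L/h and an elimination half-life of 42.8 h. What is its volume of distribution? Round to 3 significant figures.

8.40 L

k = ln 2 / t½ = ln 2 / 42.8 = 0.01620 h⁻¹
V = CL / k = 0.136 / 0.01620 ≈ 8.40 L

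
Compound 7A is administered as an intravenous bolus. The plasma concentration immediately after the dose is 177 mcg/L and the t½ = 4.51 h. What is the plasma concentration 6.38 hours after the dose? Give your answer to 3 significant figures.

k = ln 2 / 4.51 = 0.1537 h⁻¹
C(t) = C₀ e^(−kt) = 177 × e^(−0.1537 × 6.38) = 177 × e^(−0.9805) = 177 × 0.3751 ≈ 66.4 mcg/L

66.4 mcg/L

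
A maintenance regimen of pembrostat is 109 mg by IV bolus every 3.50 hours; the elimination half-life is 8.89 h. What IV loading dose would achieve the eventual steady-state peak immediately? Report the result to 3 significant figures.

456 mg

k = ln 2 / 8.89 = 0.07797 h⁻¹
Accumulation ratio R = 1 / (1 − e^(−kτ)) = 1 / (1 − e^(−0.07797×3.50)) = 1 / (1 − 0.7612) = 4.187
Loading dose = maintenance dose × R = 109 × 4.187 ≈ 456 mg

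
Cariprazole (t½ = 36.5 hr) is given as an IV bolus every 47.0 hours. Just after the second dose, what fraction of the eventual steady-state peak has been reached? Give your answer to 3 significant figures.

k = ln 2 / 36.5 = 0.01899 hr⁻¹
f_n = 1 − e^(−nkτ) = 1 − e^(−2 × 0.01899 × 47.0) = 1 − e^(−1.785) = 1 − 0.1678 ≈ 0.832

0.832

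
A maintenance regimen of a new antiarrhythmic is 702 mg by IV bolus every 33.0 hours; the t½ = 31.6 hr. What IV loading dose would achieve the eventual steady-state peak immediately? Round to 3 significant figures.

1360 mg

k = ln 2 / 31.6 = 0.02194 hr⁻¹
Accumulation ratio R = 1 / (1 − e^(−kτ)) = 1 / (1 − e^(−0.02194×33.0)) = 1 / (1 − 0.4849) = 1.941
Loading dose = maintenance dose × R = 702 × 1.941 ≈ 1360 mg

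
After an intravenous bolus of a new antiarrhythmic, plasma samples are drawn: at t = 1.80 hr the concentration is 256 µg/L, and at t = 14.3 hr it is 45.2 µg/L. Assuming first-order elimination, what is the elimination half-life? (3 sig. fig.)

k = ln(C₁/C₂) / (t₂ − t₁) = ln(256/45.2) / (14.3 − 1.80)
  = 1.734 / 12.50 = 0.1387 hr⁻¹
t½ = ln 2 / k = ln 2 / 0.1387 ≈ 5.00 hours

5.00 hours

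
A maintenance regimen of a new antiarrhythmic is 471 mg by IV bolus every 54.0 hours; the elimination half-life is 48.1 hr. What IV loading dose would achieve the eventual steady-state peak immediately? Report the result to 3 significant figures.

k = ln 2 / 48.1 = 0.01441 hr⁻¹
Accumulation ratio R = 1 / (1 − e^(−kτ)) = 1 / (1 − e^(−0.01441×54.0)) = 1 / (1 − 0.4592) = 1.849
Loading dose = maintenance dose × R = 471 × 1.849 ≈ 871 mg

871 mg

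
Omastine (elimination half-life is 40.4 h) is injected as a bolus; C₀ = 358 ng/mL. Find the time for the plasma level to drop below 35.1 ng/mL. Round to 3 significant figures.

k = ln 2 / 40.4 = 0.01716 h⁻¹
C(t) = C₀ e^(−kt)  ⇒  t = ln(C₀/C) / k
t = ln(358/35.1) / 0.01716 = 2.322 / 0.01716 ≈ 135 hours

135 hours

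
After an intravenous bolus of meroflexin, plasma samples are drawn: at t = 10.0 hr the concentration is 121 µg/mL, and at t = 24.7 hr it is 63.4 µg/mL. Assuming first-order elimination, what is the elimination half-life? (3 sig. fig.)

k = ln(C₁/C₂) / (t₂ − t₁) = ln(121/63.4) / (24.7 − 10.0)
  = 0.6463 / 14.70 = 0.04397 hr⁻¹
t½ = ln 2 / k = ln 2 / 0.04397 ≈ 15.8 hours

15.8 hours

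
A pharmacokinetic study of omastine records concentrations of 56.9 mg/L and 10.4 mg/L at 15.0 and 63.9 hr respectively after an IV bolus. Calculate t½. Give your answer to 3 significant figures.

k = ln(C₁/C₂) / (t₂ − t₁) = ln(56.9/10.4) / (63.9 − 15.0)
  = 1.699 / 48.90 = 0.03475 hr⁻¹
t½ = ln 2 / k = ln 2 / 0.03475 ≈ 19.9 hours

19.9 hours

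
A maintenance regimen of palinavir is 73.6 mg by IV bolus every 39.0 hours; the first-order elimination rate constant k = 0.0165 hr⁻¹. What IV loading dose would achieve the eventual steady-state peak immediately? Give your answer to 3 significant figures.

155 mg

Accumulation ratio R = 1 / (1 − e^(−kτ)) = 1 / (1 − e^(−0.01650×39.0)) = 1 / (1 − 0.5255) = 2.107
Loading dose = maintenance dose × R = 73.6 × 2.107 ≈ 155 mg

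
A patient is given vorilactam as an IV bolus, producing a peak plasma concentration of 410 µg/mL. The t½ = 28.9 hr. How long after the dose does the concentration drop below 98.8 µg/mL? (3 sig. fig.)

59.3 hours

k = ln 2 / 28.9 = 0.02398 hr⁻¹
C(t) = C₀ e^(−kt)  ⇒  t = ln(C₀/C) / k
t = ln(410/98.8) / 0.02398 = 1.423 / 0.02398 ≈ 59.3 hours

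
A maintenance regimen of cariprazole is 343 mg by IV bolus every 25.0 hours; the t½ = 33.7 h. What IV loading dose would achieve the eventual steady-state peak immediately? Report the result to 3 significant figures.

k = ln 2 / 33.7 = 0.02057 h⁻¹
Accumulation ratio R = 1 / (1 − e^(−kτ)) = 1 / (1 − e^(−0.02057×25.0)) = 1 / (1 − 0.5980) = 2.487
Loading dose = maintenance dose × R = 343 × 2.487 ≈ 853 mg

853 mg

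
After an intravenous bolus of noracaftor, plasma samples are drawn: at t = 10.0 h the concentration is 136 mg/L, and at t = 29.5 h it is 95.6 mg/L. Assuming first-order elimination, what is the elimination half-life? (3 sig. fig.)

38.3 hours

k = ln(C₁/C₂) / (t₂ − t₁) = ln(136/95.6) / (29.5 − 10.0)
  = 0.3525 / 19.50 = 0.01808 h⁻¹
t½ = ln 2 / k = ln 2 / 0.01808 ≈ 38.3 hours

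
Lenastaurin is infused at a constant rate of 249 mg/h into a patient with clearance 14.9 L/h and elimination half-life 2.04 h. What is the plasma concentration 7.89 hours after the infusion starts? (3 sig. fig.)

15.6 µg/mL

Css = rate / CL = 249 / 14.9 = 16.71 µg/mL
k = ln 2 / 2.04 = 0.3398 h⁻¹
C(t) = Css (1 − e^(−kt)) = 16.71 × (1 − e^(−2.681)) = 16.71 × 0.9315 ≈ 15.6 µg/mL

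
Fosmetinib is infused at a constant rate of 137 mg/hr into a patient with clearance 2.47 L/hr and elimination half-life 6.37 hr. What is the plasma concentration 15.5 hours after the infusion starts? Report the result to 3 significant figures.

45.2 µg/mL

Css = rate / CL = 137 / 2.47 = 55.47 µg/mL
k = ln 2 / 6.37 = 0.1088 hr⁻¹
C(t) = Css (1 − e^(−kt)) = 55.47 × (1 − e^(−1.687)) = 55.47 × 0.8149 ≈ 45.2 µg/mL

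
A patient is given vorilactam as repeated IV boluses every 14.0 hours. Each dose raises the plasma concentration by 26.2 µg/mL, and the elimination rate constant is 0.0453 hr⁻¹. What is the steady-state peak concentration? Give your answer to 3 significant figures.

55.8 µg/mL

Fraction remaining after one interval: e^(−kτ) = e^(−0.04530 × 14.0) = 0.5304
R = 1 / (1 − 0.5304) = 2.129
Css,max = 26.2 × 2.129 ≈ 55.8 µg/mL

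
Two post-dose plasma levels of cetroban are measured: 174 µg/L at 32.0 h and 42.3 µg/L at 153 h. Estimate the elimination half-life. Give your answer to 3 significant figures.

59.3 hours

k = ln(C₁/C₂) / (t₂ − t₁) = ln(174/42.3) / (153 − 32.0)
  = 1.414 / 121.0 = 0.01169 h⁻¹
t½ = ln 2 / k = ln 2 / 0.01169 ≈ 59.3 hours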